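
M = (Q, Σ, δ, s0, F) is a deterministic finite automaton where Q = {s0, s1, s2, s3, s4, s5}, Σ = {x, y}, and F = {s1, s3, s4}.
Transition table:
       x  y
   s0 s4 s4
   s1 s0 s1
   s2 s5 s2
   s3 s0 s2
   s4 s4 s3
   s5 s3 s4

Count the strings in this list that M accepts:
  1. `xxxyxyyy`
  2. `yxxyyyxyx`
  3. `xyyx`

1

`xxxyxyyy`: rejected
`yxxyyyxyx`: accepted
`xyyx`: rejected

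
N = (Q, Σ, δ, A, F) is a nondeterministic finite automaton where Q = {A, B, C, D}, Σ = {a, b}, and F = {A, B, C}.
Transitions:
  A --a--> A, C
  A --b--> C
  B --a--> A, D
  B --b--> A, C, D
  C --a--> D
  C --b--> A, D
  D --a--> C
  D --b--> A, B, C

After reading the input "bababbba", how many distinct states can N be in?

3

Start: {A}
read b: {C}
read a: {D}
read b: {A, B, C}
read a: {A, C, D}
read b: {A, B, C, D}
read b: {A, B, C, D}
read b: {A, B, C, D}
read a: {A, C, D}
Final reachable set {A, C, D} has 3 states.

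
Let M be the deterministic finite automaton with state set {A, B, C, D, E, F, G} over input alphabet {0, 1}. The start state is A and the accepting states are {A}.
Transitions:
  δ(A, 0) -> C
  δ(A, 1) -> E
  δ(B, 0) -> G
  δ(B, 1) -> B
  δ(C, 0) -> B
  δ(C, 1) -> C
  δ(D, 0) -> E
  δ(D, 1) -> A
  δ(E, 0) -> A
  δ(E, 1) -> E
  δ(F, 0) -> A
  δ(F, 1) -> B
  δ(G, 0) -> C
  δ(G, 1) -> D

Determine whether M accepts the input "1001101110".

A --1--> E
E --0--> A
A --0--> C
C --1--> C
C --1--> C
C --0--> B
B --1--> B
B --1--> B
B --1--> B
B --0--> G
End in state G, which is not an accepting state.

rejected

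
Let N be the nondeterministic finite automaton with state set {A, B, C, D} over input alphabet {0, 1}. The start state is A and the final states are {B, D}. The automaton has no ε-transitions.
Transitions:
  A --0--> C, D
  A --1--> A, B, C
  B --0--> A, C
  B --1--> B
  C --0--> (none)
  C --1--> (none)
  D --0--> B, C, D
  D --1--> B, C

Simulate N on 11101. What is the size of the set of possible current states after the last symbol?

3

Start: {A}
read 1: {A, B, C}
read 1: {A, B, C}
read 1: {A, B, C}
read 0: {A, C, D}
read 1: {A, B, C}
Final reachable set {A, B, C} has 3 states.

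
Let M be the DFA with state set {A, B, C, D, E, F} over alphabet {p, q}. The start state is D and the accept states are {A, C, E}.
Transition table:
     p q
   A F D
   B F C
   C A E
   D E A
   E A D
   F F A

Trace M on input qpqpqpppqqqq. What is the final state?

D --q--> A
A --p--> F
F --q--> A
A --p--> F
F --q--> A
A --p--> F
F --p--> F
F --p--> F
F --q--> A
A --q--> D
D --q--> A
A --q--> D

D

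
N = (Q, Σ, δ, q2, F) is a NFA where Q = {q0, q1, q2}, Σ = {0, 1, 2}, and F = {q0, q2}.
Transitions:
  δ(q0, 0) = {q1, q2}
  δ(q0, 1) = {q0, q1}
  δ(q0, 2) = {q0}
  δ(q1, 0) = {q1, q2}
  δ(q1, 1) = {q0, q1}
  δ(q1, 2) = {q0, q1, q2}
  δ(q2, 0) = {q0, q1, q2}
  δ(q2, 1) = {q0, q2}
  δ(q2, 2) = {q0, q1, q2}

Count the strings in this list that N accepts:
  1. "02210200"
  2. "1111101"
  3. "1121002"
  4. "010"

4

"02210200": accepted
"1111101": accepted
"1121002": accepted
"010": accepted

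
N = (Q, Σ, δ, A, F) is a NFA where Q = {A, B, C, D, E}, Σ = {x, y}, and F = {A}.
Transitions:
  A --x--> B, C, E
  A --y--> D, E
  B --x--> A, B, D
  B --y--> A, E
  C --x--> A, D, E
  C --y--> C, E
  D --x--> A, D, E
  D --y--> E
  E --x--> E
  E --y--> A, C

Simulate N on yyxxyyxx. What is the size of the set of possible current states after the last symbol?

5

Start: {A}
read y: {D, E}
read y: {A, C, E}
read x: {A, B, C, D, E}
read x: {A, B, C, D, E}
read y: {A, C, D, E}
read y: {A, C, D, E}
read x: {A, B, C, D, E}
read x: {A, B, C, D, E}
Final reachable set {A, B, C, D, E} has 5 states.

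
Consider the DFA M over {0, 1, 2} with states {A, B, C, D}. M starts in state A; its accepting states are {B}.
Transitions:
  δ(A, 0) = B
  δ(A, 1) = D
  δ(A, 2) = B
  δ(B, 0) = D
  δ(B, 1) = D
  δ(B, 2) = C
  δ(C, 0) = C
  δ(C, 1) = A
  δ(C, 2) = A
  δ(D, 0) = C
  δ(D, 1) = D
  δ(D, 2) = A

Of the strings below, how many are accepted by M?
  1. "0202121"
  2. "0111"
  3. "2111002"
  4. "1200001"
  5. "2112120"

"0202121": rejected
"0111": rejected
"2111002": rejected
"1200001": rejected
"2112120": accepted

1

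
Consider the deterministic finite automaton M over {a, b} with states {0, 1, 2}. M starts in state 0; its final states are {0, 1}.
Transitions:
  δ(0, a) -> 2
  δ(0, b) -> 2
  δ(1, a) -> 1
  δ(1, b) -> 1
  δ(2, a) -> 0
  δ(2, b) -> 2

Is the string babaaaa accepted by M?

rejected

0 --b--> 2
2 --a--> 0
0 --b--> 2
2 --a--> 0
0 --a--> 2
2 --a--> 0
0 --a--> 2
End in state 2, which is not an accepting state.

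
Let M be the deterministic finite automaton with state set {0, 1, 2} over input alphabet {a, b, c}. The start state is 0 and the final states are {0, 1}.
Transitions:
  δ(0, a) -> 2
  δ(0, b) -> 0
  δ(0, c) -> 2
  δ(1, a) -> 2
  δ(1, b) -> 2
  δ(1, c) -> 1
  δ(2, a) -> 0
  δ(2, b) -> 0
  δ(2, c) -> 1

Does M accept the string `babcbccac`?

accepted

0 --b--> 0
0 --a--> 2
2 --b--> 0
0 --c--> 2
2 --b--> 0
0 --c--> 2
2 --c--> 1
1 --a--> 2
2 --c--> 1
End in state 1, which is an accepting state.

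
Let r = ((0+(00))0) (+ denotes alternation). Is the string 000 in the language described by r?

Split as 00·0: (0+(00)) matches 00 and 0 matches 0.

yes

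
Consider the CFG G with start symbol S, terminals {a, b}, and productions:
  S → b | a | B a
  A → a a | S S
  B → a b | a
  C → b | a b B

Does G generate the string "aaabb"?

no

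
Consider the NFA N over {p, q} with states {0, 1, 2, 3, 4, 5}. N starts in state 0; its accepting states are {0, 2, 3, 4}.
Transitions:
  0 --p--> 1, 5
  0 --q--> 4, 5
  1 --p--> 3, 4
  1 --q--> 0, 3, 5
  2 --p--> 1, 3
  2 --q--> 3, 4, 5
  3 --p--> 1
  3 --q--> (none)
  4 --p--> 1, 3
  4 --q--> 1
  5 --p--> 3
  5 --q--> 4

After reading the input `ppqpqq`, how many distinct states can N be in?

Start: {0}
read p: {1, 5}
read p: {3, 4}
read q: {1}
read p: {3, 4}
read q: {1}
read q: {0, 3, 5}
Final reachable set {0, 3, 5} has 3 states.

3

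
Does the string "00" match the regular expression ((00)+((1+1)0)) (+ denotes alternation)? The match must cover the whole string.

The left alternative (00) matches 00.

yes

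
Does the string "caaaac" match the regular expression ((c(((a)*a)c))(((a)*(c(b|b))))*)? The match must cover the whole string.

Split as caaaac·ε: (c(((a)*a)c)) matches caaaac and (((a)*(c(b|b))))* matches ε.

yes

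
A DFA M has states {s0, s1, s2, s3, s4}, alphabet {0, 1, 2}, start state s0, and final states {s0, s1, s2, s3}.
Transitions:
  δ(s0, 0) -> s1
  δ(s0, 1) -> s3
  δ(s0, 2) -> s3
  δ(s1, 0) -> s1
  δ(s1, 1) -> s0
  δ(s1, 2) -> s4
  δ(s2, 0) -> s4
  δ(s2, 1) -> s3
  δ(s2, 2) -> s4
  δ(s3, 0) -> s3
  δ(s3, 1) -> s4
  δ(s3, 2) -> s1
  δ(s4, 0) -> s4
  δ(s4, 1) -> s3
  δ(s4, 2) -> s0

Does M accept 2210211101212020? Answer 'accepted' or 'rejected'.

s0 --2--> s3
s3 --2--> s1
s1 --1--> s0
s0 --0--> s1
s1 --2--> s4
s4 --1--> s3
s3 --1--> s4
s4 --1--> s3
s3 --0--> s3
s3 --1--> s4
s4 --2--> s0
s0 --1--> s3
s3 --2--> s1
s1 --0--> s1
s1 --2--> s4
s4 --0--> s4
End in state s4, which is not an accepting state.

rejected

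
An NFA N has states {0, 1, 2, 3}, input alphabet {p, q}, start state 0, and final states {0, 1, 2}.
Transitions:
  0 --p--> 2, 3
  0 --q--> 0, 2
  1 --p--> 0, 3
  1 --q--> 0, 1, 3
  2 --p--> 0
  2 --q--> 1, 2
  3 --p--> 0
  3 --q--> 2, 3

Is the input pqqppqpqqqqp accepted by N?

accepted

Start: {0}
read p: {2, 3}
read q: {1, 2, 3}
read q: {0, 1, 2, 3}
read p: {0, 2, 3}
read p: {0, 2, 3}
read q: {0, 1, 2, 3}
read p: {0, 2, 3}
read q: {0, 1, 2, 3}
read q: {0, 1, 2, 3}
read q: {0, 1, 2, 3}
read q: {0, 1, 2, 3}
read p: {0, 2, 3}
Reachable ∩ accepting = {0, 2} — nonempty.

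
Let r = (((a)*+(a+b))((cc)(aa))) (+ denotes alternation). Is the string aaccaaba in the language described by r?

No split of aaccaaba into u·v has ((a)*+(a+b)) matching u and ((cc)(aa)) matching v.

no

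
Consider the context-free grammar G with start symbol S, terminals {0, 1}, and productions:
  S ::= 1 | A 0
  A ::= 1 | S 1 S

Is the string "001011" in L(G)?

no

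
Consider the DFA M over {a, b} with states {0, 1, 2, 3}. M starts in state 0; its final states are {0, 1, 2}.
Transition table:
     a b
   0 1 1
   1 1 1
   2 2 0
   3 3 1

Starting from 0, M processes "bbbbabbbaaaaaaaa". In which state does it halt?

1

0 --b--> 1
1 --b--> 1
1 --b--> 1
1 --b--> 1
1 --a--> 1
1 --b--> 1
1 --b--> 1
1 --b--> 1
1 --a--> 1
1 --a--> 1
1 --a--> 1
1 --a--> 1
1 --a--> 1
1 --a--> 1
1 --a--> 1
1 --a--> 1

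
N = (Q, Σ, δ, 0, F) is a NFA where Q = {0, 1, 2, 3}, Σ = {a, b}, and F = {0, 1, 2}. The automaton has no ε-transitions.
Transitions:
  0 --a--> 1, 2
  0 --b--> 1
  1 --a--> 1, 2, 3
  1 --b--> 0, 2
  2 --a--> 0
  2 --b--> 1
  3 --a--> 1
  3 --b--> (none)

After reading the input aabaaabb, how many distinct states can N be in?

Start: {0}
read a: {1, 2}
read a: {0, 1, 2, 3}
read b: {0, 1, 2}
read a: {0, 1, 2, 3}
read a: {0, 1, 2, 3}
read a: {0, 1, 2, 3}
read b: {0, 1, 2}
read b: {0, 1, 2}
Final reachable set {0, 1, 2} has 3 states.

3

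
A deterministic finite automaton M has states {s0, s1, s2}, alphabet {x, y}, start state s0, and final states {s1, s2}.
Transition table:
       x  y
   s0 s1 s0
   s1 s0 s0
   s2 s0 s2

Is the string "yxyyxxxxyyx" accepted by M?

s0 --y--> s0
s0 --x--> s1
s1 --y--> s0
s0 --y--> s0
s0 --x--> s1
s1 --x--> s0
s0 --x--> s1
s1 --x--> s0
s0 --y--> s0
s0 --y--> s0
s0 --x--> s1
End in state s1, which is an accepting state.

accepted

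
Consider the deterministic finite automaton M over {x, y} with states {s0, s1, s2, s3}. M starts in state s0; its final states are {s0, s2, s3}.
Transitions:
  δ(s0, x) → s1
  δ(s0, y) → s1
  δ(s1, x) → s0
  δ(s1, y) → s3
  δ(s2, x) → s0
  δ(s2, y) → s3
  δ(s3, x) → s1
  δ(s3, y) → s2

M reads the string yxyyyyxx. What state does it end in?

s0

s0 --y--> s1
s1 --x--> s0
s0 --y--> s1
s1 --y--> s3
s3 --y--> s2
s2 --y--> s3
s3 --x--> s1
s1 --x--> s0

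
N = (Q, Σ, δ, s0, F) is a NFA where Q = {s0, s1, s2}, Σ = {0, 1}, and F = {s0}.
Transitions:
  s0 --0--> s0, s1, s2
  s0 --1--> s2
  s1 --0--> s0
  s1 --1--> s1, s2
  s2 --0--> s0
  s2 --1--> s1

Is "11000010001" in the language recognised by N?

Start: {s0}
read 1: {s2}
read 1: {s1}
read 0: {s0}
read 0: {s0, s1, s2}
read 0: {s0, s1, s2}
read 0: {s0, s1, s2}
read 1: {s1, s2}
read 0: {s0}
read 0: {s0, s1, s2}
read 0: {s0, s1, s2}
read 1: {s1, s2}
Reachable ∩ accepting = {} — empty.

rejected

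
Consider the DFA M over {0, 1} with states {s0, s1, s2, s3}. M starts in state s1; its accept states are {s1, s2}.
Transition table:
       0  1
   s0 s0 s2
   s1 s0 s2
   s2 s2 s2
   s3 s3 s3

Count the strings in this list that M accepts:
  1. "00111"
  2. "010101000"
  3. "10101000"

"00111": accepted
"010101000": accepted
"10101000": accepted

3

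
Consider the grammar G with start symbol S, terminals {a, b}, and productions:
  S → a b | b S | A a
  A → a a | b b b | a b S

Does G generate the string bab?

yes

S ⇒ bS ⇒ bab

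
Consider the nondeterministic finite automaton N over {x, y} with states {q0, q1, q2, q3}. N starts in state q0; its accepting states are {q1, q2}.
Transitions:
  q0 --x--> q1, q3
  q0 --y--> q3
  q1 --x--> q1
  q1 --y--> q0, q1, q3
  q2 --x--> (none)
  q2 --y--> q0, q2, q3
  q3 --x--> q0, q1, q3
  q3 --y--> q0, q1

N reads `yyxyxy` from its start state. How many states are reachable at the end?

Start: {q0}
read y: {q3}
read y: {q0, q1}
read x: {q1, q3}
read y: {q0, q1, q3}
read x: {q0, q1, q3}
read y: {q0, q1, q3}
Final reachable set {q0, q1, q3} has 3 states.

3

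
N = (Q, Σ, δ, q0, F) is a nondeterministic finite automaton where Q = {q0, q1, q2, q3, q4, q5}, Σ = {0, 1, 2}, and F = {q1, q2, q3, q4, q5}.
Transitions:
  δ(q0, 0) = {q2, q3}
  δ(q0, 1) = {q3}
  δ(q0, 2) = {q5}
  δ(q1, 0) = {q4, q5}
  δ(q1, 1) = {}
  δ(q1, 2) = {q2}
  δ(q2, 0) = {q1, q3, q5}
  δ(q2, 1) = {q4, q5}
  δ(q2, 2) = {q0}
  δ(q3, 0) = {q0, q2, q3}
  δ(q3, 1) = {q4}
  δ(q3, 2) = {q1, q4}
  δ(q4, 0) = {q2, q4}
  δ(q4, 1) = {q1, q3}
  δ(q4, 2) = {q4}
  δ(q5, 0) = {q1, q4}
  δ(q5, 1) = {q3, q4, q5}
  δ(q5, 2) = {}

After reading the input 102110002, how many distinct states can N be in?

Start: {q0}
read 1: {q3}
read 0: {q0, q2, q3}
read 2: {q0, q1, q4, q5}
read 1: {q1, q3, q4, q5}
read 1: {q1, q3, q4, q5}
read 0: {q0, q1, q2, q3, q4, q5}
read 0: {q0, q1, q2, q3, q4, q5}
read 0: {q0, q1, q2, q3, q4, q5}
read 2: {q0, q1, q2, q4, q5}
Final reachable set {q0, q1, q2, q4, q5} has 5 states.

5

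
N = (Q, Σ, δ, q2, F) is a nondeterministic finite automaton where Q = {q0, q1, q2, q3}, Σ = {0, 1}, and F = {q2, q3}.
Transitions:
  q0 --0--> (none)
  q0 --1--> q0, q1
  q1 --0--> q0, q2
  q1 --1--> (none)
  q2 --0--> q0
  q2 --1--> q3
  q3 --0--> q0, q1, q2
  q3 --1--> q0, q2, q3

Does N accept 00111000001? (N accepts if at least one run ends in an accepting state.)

Start: {q2}
read 0: {q0}
read 0: {}
The reachable set is empty and stays empty for the remaining 9 symbols.
Reachable ∩ accepting = {} — empty.

rejected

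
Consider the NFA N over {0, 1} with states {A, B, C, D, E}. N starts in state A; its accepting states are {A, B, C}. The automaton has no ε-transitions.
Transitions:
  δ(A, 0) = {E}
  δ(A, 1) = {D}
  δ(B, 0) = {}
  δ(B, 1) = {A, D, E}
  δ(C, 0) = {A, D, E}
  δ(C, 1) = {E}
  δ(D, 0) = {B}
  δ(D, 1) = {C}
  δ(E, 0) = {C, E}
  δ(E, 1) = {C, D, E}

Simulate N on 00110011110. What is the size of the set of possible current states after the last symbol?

5

Start: {A}
read 0: {E}
read 0: {C, E}
read 1: {C, D, E}
read 1: {C, D, E}
read 0: {A, B, C, D, E}
read 0: {A, B, C, D, E}
read 1: {A, C, D, E}
read 1: {C, D, E}
read 1: {C, D, E}
read 1: {C, D, E}
read 0: {A, B, C, D, E}
Final reachable set {A, B, C, D, E} has 5 states.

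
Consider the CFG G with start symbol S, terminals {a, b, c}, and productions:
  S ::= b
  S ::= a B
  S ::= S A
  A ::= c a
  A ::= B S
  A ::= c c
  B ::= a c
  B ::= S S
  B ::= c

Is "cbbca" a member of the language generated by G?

no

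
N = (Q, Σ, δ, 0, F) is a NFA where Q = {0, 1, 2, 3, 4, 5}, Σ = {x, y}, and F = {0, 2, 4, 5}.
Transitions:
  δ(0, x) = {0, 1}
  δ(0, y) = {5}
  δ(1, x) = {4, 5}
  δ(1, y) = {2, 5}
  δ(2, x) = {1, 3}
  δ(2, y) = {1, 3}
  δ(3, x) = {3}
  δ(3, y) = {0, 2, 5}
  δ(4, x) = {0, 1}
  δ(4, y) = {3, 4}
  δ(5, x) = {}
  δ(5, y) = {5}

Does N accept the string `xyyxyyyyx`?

accepted

Start: {0}
read x: {0, 1}
read y: {2, 5}
read y: {1, 3, 5}
read x: {3, 4, 5}
read y: {0, 2, 3, 4, 5}
read y: {0, 1, 2, 3, 4, 5}
read y: {0, 1, 2, 3, 4, 5}
read y: {0, 1, 2, 3, 4, 5}
read x: {0, 1, 3, 4, 5}
Reachable ∩ accepting = {0, 4, 5} — nonempty.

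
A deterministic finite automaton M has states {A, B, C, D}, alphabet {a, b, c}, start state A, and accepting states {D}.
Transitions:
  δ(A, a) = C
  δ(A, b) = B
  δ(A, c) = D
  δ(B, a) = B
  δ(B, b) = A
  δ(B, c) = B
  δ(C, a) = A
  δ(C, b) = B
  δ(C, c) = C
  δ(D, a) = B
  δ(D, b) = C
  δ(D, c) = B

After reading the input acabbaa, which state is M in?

A --a--> C
C --c--> C
C --a--> A
A --b--> B
B --b--> A
A --a--> C
C --a--> A

A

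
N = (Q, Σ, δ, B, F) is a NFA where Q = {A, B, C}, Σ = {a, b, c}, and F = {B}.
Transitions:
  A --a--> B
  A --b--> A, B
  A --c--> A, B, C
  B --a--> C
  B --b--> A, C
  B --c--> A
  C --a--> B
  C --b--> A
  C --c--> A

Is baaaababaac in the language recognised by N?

rejected

Start: {B}
read b: {A, C}
read a: {B}
read a: {C}
read a: {B}
read a: {C}
read b: {A}
read a: {B}
read b: {A, C}
read a: {B}
read a: {C}
read c: {A}
Reachable ∩ accepting = {} — empty.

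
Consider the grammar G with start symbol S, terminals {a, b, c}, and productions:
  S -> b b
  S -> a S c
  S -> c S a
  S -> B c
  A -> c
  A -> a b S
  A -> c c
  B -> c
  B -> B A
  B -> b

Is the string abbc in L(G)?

S ⇒ aSc ⇒ abbc

yes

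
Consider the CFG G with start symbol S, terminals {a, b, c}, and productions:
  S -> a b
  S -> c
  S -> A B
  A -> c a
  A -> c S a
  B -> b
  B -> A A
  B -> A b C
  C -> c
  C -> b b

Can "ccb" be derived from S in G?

no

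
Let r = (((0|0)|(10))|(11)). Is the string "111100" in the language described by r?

Neither ((0|0)|(10)) nor (11) matches 111100.

no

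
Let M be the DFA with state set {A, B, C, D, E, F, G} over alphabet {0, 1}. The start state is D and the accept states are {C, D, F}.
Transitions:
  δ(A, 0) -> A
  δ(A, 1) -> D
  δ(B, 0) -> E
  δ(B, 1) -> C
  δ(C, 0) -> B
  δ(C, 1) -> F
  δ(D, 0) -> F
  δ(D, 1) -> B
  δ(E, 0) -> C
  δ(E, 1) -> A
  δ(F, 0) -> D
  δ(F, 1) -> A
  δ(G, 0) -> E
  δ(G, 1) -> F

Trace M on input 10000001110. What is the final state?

D --1--> B
B --0--> E
E --0--> C
C --0--> B
B --0--> E
E --0--> C
C --0--> B
B --1--> C
C --1--> F
F --1--> A
A --0--> A

A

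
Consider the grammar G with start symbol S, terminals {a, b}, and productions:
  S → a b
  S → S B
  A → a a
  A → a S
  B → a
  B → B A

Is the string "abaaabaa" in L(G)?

S ⇒ SB ⇒ abB ⇒ abBA ⇒ abaA ⇒ abaaS ⇒ abaaSB ⇒ abaaSBB ⇒ abaaabBB ⇒ abaaabaB ⇒ abaaabaa

yes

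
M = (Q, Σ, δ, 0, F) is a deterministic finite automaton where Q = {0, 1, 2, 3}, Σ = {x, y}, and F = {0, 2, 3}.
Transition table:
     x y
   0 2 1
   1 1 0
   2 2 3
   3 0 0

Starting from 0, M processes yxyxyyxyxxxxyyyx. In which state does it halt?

1

0 --y--> 1
1 --x--> 1
1 --y--> 0
0 --x--> 2
2 --y--> 3
3 --y--> 0
0 --x--> 2
2 --y--> 3
3 --x--> 0
0 --x--> 2
2 --x--> 2
2 --x--> 2
2 --y--> 3
3 --y--> 0
0 --y--> 1
1 --x--> 1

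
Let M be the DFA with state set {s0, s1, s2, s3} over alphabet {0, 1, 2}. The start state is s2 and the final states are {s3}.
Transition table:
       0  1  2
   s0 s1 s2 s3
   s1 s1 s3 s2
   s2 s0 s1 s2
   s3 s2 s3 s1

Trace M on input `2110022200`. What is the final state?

s1

s2 --2--> s2
s2 --1--> s1
s1 --1--> s3
s3 --0--> s2
s2 --0--> s0
s0 --2--> s3
s3 --2--> s1
s1 --2--> s2
s2 --0--> s0
s0 --0--> s1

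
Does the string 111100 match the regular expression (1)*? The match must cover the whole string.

111100 cannot be split into zero or more pieces each matching 1.

no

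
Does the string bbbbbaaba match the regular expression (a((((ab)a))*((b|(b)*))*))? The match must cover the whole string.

no

No split of bbbbbaaba into u·v has a matching u and ((((ab)a))*((b|(b)*))*) matching v.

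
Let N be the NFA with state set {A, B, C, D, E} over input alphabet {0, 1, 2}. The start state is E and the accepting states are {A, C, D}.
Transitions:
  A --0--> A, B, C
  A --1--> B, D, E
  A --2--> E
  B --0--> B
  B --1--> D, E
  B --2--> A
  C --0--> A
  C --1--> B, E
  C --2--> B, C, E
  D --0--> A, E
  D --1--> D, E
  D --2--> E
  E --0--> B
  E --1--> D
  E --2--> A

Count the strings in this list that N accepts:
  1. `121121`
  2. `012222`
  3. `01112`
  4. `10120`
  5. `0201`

5

`121121`: accepted
`012222`: accepted
`01112`: accepted
`10120`: accepted
`0201`: accepted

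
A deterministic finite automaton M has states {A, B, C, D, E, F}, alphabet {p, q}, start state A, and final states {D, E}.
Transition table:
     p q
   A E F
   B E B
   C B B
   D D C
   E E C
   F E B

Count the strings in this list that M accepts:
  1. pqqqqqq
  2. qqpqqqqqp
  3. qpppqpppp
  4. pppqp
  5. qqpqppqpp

pqqqqqq: rejected
qqpqqqqqp: accepted
qpppqpppp: accepted
pppqp: rejected
qqpqppqpp: accepted

3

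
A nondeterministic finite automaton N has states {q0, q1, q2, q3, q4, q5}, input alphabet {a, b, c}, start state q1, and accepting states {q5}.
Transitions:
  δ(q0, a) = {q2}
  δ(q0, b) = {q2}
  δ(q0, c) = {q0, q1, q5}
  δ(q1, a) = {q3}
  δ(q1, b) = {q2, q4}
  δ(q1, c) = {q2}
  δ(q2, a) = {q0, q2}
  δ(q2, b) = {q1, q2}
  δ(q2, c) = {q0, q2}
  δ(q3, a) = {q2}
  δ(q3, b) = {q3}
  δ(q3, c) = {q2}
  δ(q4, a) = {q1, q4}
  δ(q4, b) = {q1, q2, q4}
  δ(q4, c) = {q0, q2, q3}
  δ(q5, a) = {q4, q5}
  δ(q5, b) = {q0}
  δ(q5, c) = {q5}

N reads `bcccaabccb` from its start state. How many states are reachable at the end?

Start: {q1}
read b: {q2, q4}
read c: {q0, q2, q3}
read c: {q0, q1, q2, q5}
read c: {q0, q1, q2, q5}
read a: {q0, q2, q3, q4, q5}
read a: {q0, q1, q2, q4, q5}
read b: {q0, q1, q2, q4}
read c: {q0, q1, q2, q3, q5}
read c: {q0, q1, q2, q5}
read b: {q0, q1, q2, q4}
Final reachable set {q0, q1, q2, q4} has 4 states.

4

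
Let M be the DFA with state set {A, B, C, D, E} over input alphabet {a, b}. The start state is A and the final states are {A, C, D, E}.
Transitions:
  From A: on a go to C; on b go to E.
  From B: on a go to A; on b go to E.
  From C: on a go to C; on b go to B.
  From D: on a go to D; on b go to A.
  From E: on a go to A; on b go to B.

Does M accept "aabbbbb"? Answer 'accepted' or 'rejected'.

rejected

A --a--> C
C --a--> C
C --b--> B
B --b--> E
E --b--> B
B --b--> E
E --b--> B
End in state B, which is not an accepting state.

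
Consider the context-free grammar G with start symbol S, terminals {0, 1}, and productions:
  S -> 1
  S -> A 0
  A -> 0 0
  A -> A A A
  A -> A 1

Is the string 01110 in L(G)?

no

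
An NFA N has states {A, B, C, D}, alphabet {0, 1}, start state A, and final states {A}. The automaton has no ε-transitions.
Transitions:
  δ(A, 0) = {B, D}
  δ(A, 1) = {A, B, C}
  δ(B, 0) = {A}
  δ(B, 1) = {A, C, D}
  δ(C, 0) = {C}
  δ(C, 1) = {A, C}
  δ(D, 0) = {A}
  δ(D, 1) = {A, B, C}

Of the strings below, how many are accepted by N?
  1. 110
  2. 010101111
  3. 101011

110: accepted
010101111: accepted
101011: accepted

3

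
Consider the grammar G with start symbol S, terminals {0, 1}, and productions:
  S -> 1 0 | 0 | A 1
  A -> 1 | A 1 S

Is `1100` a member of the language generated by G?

no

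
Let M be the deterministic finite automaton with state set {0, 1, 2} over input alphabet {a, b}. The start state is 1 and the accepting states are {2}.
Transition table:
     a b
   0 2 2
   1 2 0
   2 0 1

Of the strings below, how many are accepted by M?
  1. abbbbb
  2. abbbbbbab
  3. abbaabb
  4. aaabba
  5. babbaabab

3

abbbbb: rejected
abbbbbbab: accepted
abbaabb: rejected
aaabba: accepted
babbaabab: accepted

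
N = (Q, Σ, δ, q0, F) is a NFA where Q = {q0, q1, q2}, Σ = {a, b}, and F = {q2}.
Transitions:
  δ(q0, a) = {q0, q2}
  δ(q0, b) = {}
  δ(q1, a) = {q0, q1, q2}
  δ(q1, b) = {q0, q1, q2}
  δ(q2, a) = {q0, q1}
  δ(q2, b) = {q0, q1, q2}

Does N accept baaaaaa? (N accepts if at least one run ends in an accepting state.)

Start: {q0}
read b: {}
The reachable set is empty and stays empty for the remaining 6 symbols.
Reachable ∩ accepting = {} — empty.

rejected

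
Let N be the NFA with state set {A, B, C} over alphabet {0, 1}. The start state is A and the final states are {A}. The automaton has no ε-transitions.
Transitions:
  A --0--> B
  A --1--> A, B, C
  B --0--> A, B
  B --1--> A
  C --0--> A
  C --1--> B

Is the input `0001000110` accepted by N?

Start: {A}
read 0: {B}
read 0: {A, B}
read 0: {A, B}
read 1: {A, B, C}
read 0: {A, B}
read 0: {A, B}
read 0: {A, B}
read 1: {A, B, C}
read 1: {A, B, C}
read 0: {A, B}
Reachable ∩ accepting = {A} — nonempty.

accepted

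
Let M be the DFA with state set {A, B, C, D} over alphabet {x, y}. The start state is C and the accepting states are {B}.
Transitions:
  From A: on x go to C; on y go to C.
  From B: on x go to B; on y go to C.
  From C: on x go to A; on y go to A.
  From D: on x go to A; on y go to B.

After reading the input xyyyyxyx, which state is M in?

C

C --x--> A
A --y--> C
C --y--> A
A --y--> C
C --y--> A
A --x--> C
C --y--> A
A --x--> C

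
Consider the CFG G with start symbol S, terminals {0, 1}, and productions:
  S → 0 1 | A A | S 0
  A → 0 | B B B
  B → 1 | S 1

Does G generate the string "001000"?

no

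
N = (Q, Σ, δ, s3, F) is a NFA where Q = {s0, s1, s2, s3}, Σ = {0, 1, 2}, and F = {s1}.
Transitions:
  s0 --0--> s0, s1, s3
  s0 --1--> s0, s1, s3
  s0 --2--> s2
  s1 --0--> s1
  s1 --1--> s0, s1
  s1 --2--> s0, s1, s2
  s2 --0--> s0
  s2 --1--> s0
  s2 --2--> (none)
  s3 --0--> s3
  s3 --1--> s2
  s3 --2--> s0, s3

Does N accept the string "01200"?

Start: {s3}
read 0: {s3}
read 1: {s2}
read 2: {}
The reachable set is empty and stays empty for the remaining 2 symbols.
Reachable ∩ accepting = {} — empty.

rejected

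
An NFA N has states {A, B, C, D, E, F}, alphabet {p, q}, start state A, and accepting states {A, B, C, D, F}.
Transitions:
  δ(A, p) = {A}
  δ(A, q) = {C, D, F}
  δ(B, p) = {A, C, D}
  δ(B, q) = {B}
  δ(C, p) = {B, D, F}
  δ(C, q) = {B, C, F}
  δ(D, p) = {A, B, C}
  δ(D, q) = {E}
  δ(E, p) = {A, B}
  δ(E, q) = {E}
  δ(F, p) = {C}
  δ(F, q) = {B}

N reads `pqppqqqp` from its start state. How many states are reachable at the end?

Start: {A}
read p: {A}
read q: {C, D, F}
read p: {A, B, C, D, F}
read p: {A, B, C, D, F}
read q: {B, C, D, E, F}
read q: {B, C, E, F}
read q: {B, C, E, F}
read p: {A, B, C, D, F}
Final reachable set {A, B, C, D, F} has 5 states.

5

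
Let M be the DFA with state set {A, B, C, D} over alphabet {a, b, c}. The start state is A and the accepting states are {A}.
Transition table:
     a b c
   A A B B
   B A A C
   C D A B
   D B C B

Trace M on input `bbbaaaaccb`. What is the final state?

A --b--> B
B --b--> A
A --b--> B
B --a--> A
A --a--> A
A --a--> A
A --a--> A
A --c--> B
B --c--> C
C --b--> A

A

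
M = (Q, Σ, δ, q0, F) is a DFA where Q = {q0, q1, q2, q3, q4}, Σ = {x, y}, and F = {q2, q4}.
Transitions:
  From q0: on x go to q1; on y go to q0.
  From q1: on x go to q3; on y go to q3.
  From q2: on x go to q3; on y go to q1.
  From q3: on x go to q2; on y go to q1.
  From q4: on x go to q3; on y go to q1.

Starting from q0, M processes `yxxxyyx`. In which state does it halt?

q2

q0 --y--> q0
q0 --x--> q1
q1 --x--> q3
q3 --x--> q2
q2 --y--> q1
q1 --y--> q3
q3 --x--> q2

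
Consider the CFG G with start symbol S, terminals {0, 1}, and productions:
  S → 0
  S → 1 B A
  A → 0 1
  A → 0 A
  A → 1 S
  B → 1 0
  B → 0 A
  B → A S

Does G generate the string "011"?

no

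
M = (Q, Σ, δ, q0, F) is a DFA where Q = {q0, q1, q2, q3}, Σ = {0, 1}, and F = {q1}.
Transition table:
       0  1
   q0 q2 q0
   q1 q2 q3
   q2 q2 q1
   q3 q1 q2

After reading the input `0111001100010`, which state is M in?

q0 --0--> q2
q2 --1--> q1
q1 --1--> q3
q3 --1--> q2
q2 --0--> q2
q2 --0--> q2
q2 --1--> q1
q1 --1--> q3
q3 --0--> q1
q1 --0--> q2
q2 --0--> q2
q2 --1--> q1
q1 --0--> q2

q2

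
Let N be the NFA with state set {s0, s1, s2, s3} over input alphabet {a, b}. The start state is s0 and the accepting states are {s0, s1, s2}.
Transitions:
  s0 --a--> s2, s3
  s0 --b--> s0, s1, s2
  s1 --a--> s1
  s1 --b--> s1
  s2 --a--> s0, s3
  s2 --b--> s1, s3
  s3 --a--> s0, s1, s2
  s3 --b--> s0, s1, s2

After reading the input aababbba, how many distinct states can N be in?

4

Start: {s0}
read a: {s2, s3}
read a: {s0, s1, s2, s3}
read b: {s0, s1, s2, s3}
read a: {s0, s1, s2, s3}
read b: {s0, s1, s2, s3}
read b: {s0, s1, s2, s3}
read b: {s0, s1, s2, s3}
read a: {s0, s1, s2, s3}
Final reachable set {s0, s1, s2, s3} has 4 states.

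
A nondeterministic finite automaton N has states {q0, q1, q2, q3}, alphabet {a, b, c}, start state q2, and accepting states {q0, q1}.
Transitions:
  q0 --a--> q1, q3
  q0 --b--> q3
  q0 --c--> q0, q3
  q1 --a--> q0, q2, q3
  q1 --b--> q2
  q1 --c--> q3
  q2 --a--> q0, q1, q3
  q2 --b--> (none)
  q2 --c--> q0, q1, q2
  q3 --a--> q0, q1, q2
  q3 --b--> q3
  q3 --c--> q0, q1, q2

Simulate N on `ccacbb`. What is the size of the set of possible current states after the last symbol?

Start: {q2}
read c: {q0, q1, q2}
read c: {q0, q1, q2, q3}
read a: {q0, q1, q2, q3}
read c: {q0, q1, q2, q3}
read b: {q2, q3}
read b: {q3}
Final reachable set {q3} has 1 state.

1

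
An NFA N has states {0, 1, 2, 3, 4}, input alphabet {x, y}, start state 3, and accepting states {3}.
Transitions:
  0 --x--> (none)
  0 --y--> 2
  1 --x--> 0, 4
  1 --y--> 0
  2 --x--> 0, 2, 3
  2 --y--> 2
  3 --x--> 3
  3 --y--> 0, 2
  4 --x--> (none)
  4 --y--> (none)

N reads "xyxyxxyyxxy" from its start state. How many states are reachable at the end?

2

Start: {3}
read x: {3}
read y: {0, 2}
read x: {0, 2, 3}
read y: {0, 2}
read x: {0, 2, 3}
read x: {0, 2, 3}
read y: {0, 2}
read y: {2}
read x: {0, 2, 3}
read x: {0, 2, 3}
read y: {0, 2}
Final reachable set {0, 2} has 2 states.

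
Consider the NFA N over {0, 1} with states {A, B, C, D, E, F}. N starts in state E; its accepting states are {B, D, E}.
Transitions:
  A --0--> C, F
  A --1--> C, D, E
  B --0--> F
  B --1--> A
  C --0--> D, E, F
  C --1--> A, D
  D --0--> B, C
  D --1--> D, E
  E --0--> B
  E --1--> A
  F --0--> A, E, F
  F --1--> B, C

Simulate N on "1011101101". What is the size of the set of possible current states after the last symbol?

Start: {E}
read 1: {A}
read 0: {C, F}
read 1: {A, B, C, D}
read 1: {A, C, D, E}
read 1: {A, C, D, E}
read 0: {B, C, D, E, F}
read 1: {A, B, C, D, E}
read 1: {A, C, D, E}
read 0: {B, C, D, E, F}
read 1: {A, B, C, D, E}
Final reachable set {A, B, C, D, E} has 5 states.

5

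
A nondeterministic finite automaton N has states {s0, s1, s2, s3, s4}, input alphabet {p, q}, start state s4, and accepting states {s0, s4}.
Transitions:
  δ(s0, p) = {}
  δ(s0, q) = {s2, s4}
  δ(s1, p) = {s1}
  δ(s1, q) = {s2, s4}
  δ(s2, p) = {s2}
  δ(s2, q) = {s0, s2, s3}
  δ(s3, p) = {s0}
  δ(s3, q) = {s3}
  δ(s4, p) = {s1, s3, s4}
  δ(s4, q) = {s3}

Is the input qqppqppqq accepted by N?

rejected

Start: {s4}
read q: {s3}
read q: {s3}
read p: {s0}
read p: {}
The reachable set is empty and stays empty for the remaining 5 symbols.
Reachable ∩ accepting = {} — empty.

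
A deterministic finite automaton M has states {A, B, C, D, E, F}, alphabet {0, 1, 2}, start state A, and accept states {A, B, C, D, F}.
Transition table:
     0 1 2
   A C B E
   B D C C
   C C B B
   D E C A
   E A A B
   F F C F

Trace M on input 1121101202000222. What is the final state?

A --1--> B
B --1--> C
C --2--> B
B --1--> C
C --1--> B
B --0--> D
D --1--> C
C --2--> B
B --0--> D
D --2--> A
A --0--> C
C --0--> C
C --0--> C
C --2--> B
B --2--> C
C --2--> B

B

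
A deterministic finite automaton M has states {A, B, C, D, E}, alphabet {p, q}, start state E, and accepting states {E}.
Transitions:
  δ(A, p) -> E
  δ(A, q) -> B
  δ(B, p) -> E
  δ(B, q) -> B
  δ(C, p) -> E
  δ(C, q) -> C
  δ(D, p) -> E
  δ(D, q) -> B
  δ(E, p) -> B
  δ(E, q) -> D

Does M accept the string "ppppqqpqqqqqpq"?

E --p--> B
B --p--> E
E --p--> B
B --p--> E
E --q--> D
D --q--> B
B --p--> E
E --q--> D
D --q--> B
B --q--> B
B --q--> B
B --q--> B
B --p--> E
E --q--> D
End in state D, which is not an accepting state.

rejected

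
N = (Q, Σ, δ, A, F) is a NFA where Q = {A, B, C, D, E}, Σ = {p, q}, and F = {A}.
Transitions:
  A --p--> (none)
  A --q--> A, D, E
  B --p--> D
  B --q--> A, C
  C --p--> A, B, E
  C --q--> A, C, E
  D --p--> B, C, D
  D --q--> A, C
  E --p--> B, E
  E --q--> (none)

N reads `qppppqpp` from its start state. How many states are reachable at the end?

Start: {A}
read q: {A, D, E}
read p: {B, C, D, E}
read p: {A, B, C, D, E}
read p: {A, B, C, D, E}
read p: {A, B, C, D, E}
read q: {A, C, D, E}
read p: {A, B, C, D, E}
read p: {A, B, C, D, E}
Final reachable set {A, B, C, D, E} has 5 states.

5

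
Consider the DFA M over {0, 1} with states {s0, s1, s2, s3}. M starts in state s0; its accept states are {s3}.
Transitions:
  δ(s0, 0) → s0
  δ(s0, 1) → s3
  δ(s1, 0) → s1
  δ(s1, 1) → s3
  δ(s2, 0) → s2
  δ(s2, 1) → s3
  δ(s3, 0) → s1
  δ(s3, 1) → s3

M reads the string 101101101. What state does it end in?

s0 --1--> s3
s3 --0--> s1
s1 --1--> s3
s3 --1--> s3
s3 --0--> s1
s1 --1--> s3
s3 --1--> s3
s3 --0--> s1
s1 --1--> s3

s3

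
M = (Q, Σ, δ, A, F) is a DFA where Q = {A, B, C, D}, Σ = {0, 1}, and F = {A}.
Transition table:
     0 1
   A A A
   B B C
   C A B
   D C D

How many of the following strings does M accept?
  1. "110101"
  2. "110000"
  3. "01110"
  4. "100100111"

4

"110101": accepted
"110000": accepted
"01110": accepted
"100100111": accepted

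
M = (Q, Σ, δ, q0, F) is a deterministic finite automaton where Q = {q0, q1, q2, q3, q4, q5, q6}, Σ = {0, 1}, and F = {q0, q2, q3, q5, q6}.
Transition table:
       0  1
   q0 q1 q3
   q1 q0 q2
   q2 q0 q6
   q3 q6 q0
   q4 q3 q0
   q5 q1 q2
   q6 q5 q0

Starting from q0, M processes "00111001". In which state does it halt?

q2

q0 --0--> q1
q1 --0--> q0
q0 --1--> q3
q3 --1--> q0
q0 --1--> q3
q3 --0--> q6
q6 --0--> q5
q5 --1--> q2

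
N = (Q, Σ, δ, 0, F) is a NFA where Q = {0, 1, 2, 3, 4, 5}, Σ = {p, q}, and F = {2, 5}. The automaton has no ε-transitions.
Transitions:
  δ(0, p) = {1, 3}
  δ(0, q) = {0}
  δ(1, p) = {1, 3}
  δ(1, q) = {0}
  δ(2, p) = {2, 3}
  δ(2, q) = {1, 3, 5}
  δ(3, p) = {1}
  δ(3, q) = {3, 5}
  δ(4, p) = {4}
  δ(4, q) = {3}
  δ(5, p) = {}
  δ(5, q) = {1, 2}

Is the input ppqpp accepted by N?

rejected

Start: {0}
read p: {1, 3}
read p: {1, 3}
read q: {0, 3, 5}
read p: {1, 3}
read p: {1, 3}
Reachable ∩ accepting = {} — empty.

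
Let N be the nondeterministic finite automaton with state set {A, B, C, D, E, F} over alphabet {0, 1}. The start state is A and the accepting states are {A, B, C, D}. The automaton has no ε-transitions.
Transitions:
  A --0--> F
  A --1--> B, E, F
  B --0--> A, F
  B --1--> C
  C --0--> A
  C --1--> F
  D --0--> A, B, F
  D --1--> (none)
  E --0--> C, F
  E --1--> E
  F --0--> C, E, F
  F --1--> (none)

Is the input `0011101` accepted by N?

Start: {A}
read 0: {F}
read 0: {C, E, F}
read 1: {E, F}
read 1: {E}
read 1: {E}
read 0: {C, F}
read 1: {F}
Reachable ∩ accepting = {} — empty.

rejected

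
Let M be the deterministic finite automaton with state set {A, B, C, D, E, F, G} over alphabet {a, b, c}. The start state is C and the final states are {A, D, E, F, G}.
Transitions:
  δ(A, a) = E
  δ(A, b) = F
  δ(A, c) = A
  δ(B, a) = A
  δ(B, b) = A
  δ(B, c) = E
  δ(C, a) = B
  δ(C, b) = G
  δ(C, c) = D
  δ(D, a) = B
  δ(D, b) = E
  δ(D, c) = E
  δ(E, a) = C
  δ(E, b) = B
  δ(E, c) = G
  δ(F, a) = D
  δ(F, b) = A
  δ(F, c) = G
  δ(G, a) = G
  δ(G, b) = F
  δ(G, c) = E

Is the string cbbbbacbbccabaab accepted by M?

rejected

C --c--> D
D --b--> E
E --b--> B
B --b--> A
A --b--> F
F --a--> D
D --c--> E
E --b--> B
B --b--> A
A --c--> A
A --c--> A
A --a--> E
E --b--> B
B --a--> A
A --a--> E
E --b--> B
End in state B, which is not an accepting state.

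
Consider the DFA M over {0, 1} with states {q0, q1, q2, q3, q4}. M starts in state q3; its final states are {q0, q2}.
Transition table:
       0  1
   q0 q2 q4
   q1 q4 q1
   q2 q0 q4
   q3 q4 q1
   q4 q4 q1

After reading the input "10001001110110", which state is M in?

q4

q3 --1--> q1
q1 --0--> q4
q4 --0--> q4
q4 --0--> q4
q4 --1--> q1
q1 --0--> q4
q4 --0--> q4
q4 --1--> q1
q1 --1--> q1
q1 --1--> q1
q1 --0--> q4
q4 --1--> q1
q1 --1--> q1
q1 --0--> q4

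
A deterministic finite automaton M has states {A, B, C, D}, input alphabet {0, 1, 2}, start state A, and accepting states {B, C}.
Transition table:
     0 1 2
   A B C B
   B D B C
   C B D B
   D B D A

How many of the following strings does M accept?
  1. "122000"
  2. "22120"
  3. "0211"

"122000": accepted
"22120": accepted
"0211": rejected

2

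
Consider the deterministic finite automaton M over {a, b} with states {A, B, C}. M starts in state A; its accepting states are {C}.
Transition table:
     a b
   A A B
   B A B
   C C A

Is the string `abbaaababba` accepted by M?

rejected

A --a--> A
A --b--> B
B --b--> B
B --a--> A
A --a--> A
A --a--> A
A --b--> B
B --a--> A
A --b--> B
B --b--> B
B --a--> A
End in state A, which is not an accepting state.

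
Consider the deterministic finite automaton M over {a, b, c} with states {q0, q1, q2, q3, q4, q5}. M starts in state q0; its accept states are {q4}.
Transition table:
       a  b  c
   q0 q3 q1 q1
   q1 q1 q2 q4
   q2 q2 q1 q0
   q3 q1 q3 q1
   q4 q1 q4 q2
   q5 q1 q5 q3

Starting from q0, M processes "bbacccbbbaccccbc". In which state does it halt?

q0 --b--> q1
q1 --b--> q2
q2 --a--> q2
q2 --c--> q0
q0 --c--> q1
q1 --c--> q4
q4 --b--> q4
q4 --b--> q4
q4 --b--> q4
q4 --a--> q1
q1 --c--> q4
q4 --c--> q2
q2 --c--> q0
q0 --c--> q1
q1 --b--> q2
q2 --c--> q0

q0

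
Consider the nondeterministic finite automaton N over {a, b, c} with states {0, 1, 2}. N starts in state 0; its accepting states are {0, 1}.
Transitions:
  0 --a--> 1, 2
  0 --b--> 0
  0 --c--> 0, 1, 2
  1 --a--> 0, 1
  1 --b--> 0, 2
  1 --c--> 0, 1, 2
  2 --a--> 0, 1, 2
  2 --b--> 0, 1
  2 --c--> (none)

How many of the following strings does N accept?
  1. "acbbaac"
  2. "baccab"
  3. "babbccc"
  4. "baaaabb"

"acbbaac": accepted
"baccab": accepted
"babbccc": accepted
"baaaabb": accepted

4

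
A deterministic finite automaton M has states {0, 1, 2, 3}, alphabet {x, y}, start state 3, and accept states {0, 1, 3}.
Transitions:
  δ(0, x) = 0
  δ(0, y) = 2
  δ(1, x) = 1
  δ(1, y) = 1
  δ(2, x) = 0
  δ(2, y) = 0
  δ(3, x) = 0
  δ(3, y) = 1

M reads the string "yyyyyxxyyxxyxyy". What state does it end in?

1

3 --y--> 1
1 --y--> 1
1 --y--> 1
1 --y--> 1
1 --y--> 1
1 --x--> 1
1 --x--> 1
1 --y--> 1
1 --y--> 1
1 --x--> 1
1 --x--> 1
1 --y--> 1
1 --x--> 1
1 --y--> 1
1 --y--> 1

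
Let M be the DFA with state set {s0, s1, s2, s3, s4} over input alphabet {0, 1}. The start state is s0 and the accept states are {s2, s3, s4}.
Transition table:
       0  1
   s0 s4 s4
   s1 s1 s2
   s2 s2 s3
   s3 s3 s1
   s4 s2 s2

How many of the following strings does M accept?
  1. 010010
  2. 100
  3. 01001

010010: accepted
100: accepted
01001: accepted

3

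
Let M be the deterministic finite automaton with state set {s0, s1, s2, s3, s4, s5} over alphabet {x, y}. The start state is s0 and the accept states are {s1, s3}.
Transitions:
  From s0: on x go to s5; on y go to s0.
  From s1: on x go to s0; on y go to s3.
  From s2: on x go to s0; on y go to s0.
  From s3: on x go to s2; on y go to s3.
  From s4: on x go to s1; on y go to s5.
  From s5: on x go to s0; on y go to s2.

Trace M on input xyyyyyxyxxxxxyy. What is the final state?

s0 --x--> s5
s5 --y--> s2
s2 --y--> s0
s0 --y--> s0
s0 --y--> s0
s0 --y--> s0
s0 --x--> s5
s5 --y--> s2
s2 --x--> s0
s0 --x--> s5
s5 --x--> s0
s0 --x--> s5
s5 --x--> s0
s0 --y--> s0
s0 --y--> s0

s0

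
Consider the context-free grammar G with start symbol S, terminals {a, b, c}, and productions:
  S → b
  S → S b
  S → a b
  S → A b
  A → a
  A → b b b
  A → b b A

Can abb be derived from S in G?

S ⇒ Sb ⇒ abb

yes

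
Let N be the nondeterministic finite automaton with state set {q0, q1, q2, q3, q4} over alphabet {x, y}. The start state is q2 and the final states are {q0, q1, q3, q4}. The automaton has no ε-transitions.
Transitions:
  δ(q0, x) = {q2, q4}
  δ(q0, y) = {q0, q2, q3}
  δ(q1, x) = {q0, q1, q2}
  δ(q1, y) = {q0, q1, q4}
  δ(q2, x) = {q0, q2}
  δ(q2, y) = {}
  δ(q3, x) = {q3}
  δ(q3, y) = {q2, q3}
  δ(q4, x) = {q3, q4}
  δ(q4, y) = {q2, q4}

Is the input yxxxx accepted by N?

Start: {q2}
read y: {}
The reachable set is empty and stays empty for the remaining 4 symbols.
Reachable ∩ accepting = {} — empty.

rejected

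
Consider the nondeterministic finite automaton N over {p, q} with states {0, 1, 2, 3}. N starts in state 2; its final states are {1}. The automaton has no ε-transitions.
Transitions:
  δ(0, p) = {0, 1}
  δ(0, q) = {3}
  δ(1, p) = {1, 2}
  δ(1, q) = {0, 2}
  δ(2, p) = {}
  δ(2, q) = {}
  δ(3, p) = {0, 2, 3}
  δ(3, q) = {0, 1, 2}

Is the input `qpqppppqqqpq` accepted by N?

rejected

Start: {2}
read q: {}
The reachable set is empty and stays empty for the remaining 11 symbols.
Reachable ∩ accepting = {} — empty.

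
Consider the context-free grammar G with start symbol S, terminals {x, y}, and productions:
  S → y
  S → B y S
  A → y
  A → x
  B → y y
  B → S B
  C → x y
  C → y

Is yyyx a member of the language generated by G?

no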